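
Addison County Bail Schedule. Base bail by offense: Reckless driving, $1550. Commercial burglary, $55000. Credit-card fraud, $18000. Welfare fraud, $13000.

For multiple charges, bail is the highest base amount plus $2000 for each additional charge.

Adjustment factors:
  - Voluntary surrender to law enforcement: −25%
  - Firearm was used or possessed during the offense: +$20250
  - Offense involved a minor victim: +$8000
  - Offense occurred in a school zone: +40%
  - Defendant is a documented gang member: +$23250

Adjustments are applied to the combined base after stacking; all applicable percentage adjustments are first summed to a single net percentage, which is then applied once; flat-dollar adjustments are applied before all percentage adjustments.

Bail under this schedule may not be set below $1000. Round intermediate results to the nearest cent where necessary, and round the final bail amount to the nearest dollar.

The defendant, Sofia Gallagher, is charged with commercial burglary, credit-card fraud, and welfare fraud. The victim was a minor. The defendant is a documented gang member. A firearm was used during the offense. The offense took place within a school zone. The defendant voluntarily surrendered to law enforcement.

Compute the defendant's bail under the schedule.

$127075

Base amounts from the schedule: commercial burglary $55000; credit-card fraud $18000; welfare fraud $13000.
Stacking rule: highest base plus $2000 per additional charge. Highest is commercial burglary at $55000; 2 additional charges → +$4000. Combined base = $59000.
Firearm was used or possessed during the offense (+$20250 flat): $59000 + $20250 = $79250.
Offense involved a minor victim (+$8000 flat): $79250 + $8000 = $87250.
Defendant is a documented gang member (+$23250 flat): $87250 + $23250 = $110500.
Net percentage adjustment: −25% +40% = +15%. $110500 × 1.15 = $127075.
$127075 is at or above the $1000 minimum.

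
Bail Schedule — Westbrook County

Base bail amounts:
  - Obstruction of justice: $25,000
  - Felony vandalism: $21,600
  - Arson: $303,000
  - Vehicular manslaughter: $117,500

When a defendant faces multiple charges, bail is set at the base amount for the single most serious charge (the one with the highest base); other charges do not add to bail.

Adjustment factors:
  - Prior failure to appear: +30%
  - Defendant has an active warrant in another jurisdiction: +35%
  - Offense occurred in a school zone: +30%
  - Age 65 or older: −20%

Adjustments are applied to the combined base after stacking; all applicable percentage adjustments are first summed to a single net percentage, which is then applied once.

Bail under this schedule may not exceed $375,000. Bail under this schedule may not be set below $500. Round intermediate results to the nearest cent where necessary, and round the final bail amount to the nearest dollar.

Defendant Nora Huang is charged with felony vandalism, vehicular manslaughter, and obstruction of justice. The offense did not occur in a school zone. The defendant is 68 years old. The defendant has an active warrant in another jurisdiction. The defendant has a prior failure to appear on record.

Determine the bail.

$170,375

Base amounts from the schedule: felony vandalism $21,600; vehicular manslaughter $117,500; obstruction of justice $25,000.
Stacking rule: use the highest base only. Highest is vehicular manslaughter at $117,500. Combined base = $117,500.
Net percentage adjustment: +30% +35% −20% = +45%. $117,500 × 1.45 = $170,375.
$170,375 is within the $375,000 maximum.
$170,375 is at or above the $500 minimum.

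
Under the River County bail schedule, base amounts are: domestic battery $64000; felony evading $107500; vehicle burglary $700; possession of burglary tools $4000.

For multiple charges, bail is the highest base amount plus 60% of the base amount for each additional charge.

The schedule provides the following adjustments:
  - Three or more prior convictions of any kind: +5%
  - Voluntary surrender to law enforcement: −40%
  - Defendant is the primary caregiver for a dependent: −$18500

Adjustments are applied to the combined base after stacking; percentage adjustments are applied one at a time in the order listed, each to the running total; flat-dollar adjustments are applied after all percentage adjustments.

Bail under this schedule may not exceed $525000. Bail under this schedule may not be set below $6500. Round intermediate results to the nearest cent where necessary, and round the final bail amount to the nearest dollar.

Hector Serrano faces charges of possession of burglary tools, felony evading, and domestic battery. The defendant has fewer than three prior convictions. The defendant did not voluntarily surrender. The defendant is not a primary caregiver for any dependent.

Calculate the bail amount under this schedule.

Base amounts from the schedule: possession of burglary tools $4000; felony evading $107500; domestic battery $64000.
Stacking rule: highest base plus 60% of each additional charge. Highest is felony evading at $107500. Additional: $4000 × 60% = $2400; $64000 × 60% = $38400. Combined base = $107500 + $40800 = $148300.
No adjustment factors apply to this defendant.
$148300 is within the $525000 maximum.
$148300 is at or above the $6500 minimum.

$148300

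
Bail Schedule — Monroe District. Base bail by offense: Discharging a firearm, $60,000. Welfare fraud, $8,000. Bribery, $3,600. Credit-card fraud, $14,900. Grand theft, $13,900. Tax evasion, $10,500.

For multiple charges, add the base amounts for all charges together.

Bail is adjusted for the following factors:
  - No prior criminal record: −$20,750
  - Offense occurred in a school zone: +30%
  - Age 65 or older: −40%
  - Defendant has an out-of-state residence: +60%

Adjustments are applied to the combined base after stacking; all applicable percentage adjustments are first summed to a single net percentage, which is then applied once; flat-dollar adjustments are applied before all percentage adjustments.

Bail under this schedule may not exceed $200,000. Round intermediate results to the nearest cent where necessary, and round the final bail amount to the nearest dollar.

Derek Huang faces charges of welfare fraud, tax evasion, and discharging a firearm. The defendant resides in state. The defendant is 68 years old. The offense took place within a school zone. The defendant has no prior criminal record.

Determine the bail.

Base amounts from the schedule: welfare fraud $8,000; tax evasion $10,500; discharging a firearm $60,000.
Stacking rule: sum of all bases. $8,000 + $10,500 + $60,000 = $78,500.
No prior criminal record (−$20,750 flat): $78,500 − $20,750 = $57,750.
Net percentage adjustment: +30% −40% = −10%. $57,750 × 0.9 = $51,975.
$51,975 is within the $200,000 maximum.

$51,975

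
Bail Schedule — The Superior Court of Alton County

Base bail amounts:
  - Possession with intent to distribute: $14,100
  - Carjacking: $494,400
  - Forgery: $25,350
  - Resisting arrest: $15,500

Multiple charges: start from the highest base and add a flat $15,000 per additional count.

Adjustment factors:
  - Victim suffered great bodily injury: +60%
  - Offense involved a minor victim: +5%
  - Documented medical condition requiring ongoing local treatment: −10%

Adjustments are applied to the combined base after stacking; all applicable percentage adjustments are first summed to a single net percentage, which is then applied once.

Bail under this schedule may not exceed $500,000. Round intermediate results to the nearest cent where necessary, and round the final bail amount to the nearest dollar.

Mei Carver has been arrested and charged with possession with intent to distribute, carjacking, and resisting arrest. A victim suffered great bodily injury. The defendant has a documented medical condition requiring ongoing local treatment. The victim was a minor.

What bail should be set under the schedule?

Base amounts from the schedule: possession with intent to distribute $14,100; carjacking $494,400; resisting arrest $15,500.
Stacking rule: highest base plus $15,000 per additional charge. Highest is carjacking at $494,400; 2 additional charges → +$30,000. Combined base = $524,400.
Net percentage adjustment: +60% +5% −10% = +55%. $524,400 × 1.55 = $812,820.
Result $812,820 exceeds the maximum of $500,000; bail is capped at $500,000.

$500,000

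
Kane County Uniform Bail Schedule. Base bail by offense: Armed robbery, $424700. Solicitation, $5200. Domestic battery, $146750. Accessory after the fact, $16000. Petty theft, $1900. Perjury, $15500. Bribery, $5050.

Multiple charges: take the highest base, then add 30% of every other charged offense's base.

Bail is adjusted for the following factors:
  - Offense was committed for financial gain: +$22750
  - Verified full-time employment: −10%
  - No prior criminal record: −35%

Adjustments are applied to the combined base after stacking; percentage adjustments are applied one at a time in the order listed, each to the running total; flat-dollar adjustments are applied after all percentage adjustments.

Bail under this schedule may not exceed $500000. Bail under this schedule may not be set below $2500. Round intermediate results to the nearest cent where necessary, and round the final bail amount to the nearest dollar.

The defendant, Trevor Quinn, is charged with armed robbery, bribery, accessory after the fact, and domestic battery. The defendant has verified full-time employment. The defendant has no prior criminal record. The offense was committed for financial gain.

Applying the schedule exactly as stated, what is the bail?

Base amounts from the schedule: armed robbery $424700; bribery $5050; accessory after the fact $16000; domestic battery $146750.
Stacking rule: highest base plus 30% of each additional charge. Highest is armed robbery at $424700. Additional: $5050 × 30% = $1515; $16000 × 30% = $4800; $146750 × 30% = $44025. Combined base = $424700 + $50340 = $475040.
Verified full-time employment (−10%): $475040 × 0.9 = $427536.
No prior criminal record (−35%): $427536 × 0.65 = $277898.40.
Offense was committed for financial gain (+$22750 flat): $277898.40 + $22750 = $300648.40.
$300648.40 is within the $500000 maximum.
$300648.40 is at or above the $2500 minimum.
Rounded to the nearest dollar: $300648.

$300648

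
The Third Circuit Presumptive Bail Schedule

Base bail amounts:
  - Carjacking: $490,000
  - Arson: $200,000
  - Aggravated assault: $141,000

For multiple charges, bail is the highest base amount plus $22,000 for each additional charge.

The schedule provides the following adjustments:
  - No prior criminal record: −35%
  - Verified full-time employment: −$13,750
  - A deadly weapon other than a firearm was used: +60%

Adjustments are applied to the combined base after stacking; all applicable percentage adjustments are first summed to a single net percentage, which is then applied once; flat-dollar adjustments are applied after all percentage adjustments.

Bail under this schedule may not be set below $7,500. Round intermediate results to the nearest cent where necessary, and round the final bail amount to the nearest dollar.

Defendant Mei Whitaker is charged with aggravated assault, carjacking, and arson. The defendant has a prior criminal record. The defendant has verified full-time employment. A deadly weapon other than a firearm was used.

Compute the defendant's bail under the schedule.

$840,650

Base amounts from the schedule: aggravated assault $141,000; carjacking $490,000; arson $200,000.
Stacking rule: highest base plus $22,000 per additional charge. Highest is carjacking at $490,000; 2 additional charges → +$44,000. Combined base = $534,000.
A deadly weapon other than a firearm was used (+60%): $534,000 × 1.6 = $854,400.
Verified full-time employment (−$13,750 flat): $854,400 − $13,750 = $840,650.
$840,650 is at or above the $7,500 minimum.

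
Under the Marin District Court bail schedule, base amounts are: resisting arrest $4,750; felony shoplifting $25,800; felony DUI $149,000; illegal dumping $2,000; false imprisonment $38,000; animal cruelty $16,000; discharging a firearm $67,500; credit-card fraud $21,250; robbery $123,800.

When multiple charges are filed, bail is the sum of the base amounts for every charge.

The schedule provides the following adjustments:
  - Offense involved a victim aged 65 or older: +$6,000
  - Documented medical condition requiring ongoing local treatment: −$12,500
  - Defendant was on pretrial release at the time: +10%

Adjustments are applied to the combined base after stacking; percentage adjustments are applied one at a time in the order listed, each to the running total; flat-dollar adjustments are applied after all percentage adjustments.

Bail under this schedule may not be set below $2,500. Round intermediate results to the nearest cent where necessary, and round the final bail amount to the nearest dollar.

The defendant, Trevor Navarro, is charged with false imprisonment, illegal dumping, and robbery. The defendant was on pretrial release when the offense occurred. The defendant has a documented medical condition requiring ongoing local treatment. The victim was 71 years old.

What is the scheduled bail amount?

Base amounts from the schedule: false imprisonment $38,000; illegal dumping $2,000; robbery $123,800.
Stacking rule: sum of all bases. $38,000 + $2,000 + $123,800 = $163,800.
Defendant was on pretrial release at the time (+10%): $163,800 × 1.1 = $180,180.
Offense involved a victim aged 65 or older (+$6,000 flat): $180,180 + $6,000 = $186,180.
Documented medical condition requiring ongoing local treatment (−$12,500 flat): $186,180 − $12,500 = $173,680.
$173,680 is at or above the $2,500 minimum.

$173,680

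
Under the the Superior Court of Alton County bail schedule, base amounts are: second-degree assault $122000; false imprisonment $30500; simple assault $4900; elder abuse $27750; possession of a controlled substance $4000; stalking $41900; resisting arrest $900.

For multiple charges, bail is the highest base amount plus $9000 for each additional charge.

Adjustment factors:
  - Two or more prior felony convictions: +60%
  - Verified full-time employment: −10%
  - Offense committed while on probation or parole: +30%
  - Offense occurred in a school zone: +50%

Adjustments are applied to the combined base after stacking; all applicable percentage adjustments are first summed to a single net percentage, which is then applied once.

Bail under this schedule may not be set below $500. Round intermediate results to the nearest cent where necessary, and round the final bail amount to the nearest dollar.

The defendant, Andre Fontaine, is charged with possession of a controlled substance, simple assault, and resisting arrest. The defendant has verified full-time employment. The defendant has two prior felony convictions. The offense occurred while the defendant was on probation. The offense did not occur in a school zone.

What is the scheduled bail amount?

Base amounts from the schedule: possession of a controlled substance $4000; simple assault $4900; resisting arrest $900.
Stacking rule: highest base plus $9000 per additional charge. Highest is simple assault at $4900; 2 additional charges → +$18000. Combined base = $22900.
Net percentage adjustment: +60% −10% +30% = +80%. $22900 × 1.8 = $41220.
$41220 is at or above the $500 minimum.

$41220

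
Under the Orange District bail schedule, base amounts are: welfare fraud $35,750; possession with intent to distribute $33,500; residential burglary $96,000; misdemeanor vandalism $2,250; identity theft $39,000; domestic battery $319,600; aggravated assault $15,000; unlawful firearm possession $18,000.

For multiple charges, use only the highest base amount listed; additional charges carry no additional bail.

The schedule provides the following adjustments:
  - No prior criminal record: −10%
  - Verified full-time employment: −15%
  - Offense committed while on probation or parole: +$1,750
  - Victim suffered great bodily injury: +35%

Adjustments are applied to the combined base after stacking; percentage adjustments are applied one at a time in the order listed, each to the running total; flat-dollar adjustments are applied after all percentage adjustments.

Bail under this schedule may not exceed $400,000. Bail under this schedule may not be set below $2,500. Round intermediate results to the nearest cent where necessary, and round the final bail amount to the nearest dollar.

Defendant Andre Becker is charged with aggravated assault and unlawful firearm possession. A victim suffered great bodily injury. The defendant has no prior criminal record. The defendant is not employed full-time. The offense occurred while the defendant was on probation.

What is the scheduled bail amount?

Base amounts from the schedule: aggravated assault $15,000; unlawful firearm possession $18,000.
Stacking rule: use the highest base only. Highest is unlawful firearm possession at $18,000. Combined base = $18,000.
No prior criminal record (−10%): $18,000 × 0.9 = $16,200.
Victim suffered great bodily injury (+35%): $16,200 × 1.35 = $21,870.
Offense committed while on probation or parole (+$1,750 flat): $21,870 + $1,750 = $23,620.
$23,620 is within the $400,000 maximum.
$23,620 is at or above the $2,500 minimum.

$23,620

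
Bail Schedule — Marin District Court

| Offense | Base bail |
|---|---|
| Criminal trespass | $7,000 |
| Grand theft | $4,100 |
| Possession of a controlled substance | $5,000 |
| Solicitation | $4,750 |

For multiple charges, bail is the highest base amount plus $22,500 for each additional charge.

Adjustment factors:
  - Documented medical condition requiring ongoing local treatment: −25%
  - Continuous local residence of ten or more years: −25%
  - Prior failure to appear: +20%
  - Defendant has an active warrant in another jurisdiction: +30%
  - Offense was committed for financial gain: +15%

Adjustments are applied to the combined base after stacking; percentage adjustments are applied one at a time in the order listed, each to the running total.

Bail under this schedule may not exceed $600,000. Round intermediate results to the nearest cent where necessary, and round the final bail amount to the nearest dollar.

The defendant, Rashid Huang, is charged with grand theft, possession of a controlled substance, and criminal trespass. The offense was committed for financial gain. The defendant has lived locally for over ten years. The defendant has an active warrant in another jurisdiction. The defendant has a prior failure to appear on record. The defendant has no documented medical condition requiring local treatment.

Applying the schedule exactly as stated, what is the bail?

Base amounts from the schedule: grand theft $4,100; possession of a controlled substance $5,000; criminal trespass $7,000.
Stacking rule: highest base plus $22,500 per additional charge. Highest is criminal trespass at $7,000; 2 additional charges → +$45,000. Combined base = $52,000.
Continuous local residence of ten or more years (−25%): $52,000 × 0.75 = $39,000.
Prior failure to appear (+20%): $39,000 × 1.2 = $46,800.
Defendant has an active warrant in another jurisdiction (+30%): $46,800 × 1.3 = $60,840.
Offense was committed for financial gain (+15%): $60,840 × 1.15 = $69,966.
$69,966 is within the $600,000 maximum.

$69,966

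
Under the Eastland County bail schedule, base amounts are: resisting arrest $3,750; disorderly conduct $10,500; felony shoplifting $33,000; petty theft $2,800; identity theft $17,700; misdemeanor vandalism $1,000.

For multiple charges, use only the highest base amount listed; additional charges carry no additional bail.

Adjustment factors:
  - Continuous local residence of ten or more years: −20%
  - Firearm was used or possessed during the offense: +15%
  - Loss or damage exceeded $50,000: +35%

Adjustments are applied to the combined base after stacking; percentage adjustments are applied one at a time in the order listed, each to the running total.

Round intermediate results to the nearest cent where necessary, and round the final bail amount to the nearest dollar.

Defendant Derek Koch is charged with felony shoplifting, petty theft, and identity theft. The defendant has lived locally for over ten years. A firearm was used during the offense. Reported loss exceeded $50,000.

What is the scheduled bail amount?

Base amounts from the schedule: felony shoplifting $33,000; petty theft $2,800; identity theft $17,700.
Stacking rule: use the highest base only. Highest is felony shoplifting at $33,000. Combined base = $33,000.
Continuous local residence of ten or more years (−20%): $33,000 × 0.8 = $26,400.
Firearm was used or possessed during the offense (+15%): $26,400 × 1.15 = $30,360.
Loss or damage exceeded $50,000 (+35%): $30,360 × 1.35 = $40,986.

$40,986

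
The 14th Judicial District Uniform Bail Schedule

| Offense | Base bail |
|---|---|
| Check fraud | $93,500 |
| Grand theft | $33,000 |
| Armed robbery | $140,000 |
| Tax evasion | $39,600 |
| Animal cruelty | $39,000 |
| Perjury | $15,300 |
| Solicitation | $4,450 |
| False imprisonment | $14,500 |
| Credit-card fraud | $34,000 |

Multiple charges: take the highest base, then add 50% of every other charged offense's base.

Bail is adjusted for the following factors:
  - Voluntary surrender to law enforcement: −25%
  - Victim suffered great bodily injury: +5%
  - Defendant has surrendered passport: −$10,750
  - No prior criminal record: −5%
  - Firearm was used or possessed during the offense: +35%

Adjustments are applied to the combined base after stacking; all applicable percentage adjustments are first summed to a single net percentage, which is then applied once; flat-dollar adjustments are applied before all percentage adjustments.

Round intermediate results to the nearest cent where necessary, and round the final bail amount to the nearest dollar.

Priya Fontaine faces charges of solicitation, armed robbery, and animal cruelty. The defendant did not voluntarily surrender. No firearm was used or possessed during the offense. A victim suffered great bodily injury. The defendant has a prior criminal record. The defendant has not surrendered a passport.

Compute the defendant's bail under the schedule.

Base amounts from the schedule: solicitation $4,450; armed robbery $140,000; animal cruelty $39,000.
Stacking rule: highest base plus 50% of each additional charge. Highest is armed robbery at $140,000. Additional: $4,450 × 50% = $2,225; $39,000 × 50% = $19,500. Combined base = $140,000 + $21,725 = $161,725.
Victim suffered great bodily injury (+5%): $161,725 × 1.05 = $169,811.25.
Rounded to the nearest dollar: $169,811.

$169,811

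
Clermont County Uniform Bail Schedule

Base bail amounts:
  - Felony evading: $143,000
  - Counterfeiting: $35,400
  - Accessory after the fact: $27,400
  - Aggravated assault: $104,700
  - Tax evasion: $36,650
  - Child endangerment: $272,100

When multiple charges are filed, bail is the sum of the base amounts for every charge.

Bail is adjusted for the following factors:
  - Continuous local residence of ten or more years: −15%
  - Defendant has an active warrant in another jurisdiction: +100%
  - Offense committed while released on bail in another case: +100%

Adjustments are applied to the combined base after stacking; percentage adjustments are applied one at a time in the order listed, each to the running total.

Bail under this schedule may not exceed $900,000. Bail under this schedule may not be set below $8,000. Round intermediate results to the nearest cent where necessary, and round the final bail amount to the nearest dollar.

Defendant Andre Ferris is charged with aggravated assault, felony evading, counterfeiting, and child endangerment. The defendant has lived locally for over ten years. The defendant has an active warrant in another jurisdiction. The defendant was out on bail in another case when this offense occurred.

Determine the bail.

Base amounts from the schedule: aggravated assault $104,700; felony evading $143,000; counterfeiting $35,400; child endangerment $272,100.
Stacking rule: sum of all bases. $104,700 + $143,000 + $35,400 + $272,100 = $555,200.
Continuous local residence of ten or more years (−15%): $555,200 × 0.85 = $471,920.
Defendant has an active warrant in another jurisdiction (+100%): $471,920 × 2 = $943,840.
Offense committed while released on bail in another case (+100%): $943,840 × 2 = $1,887,680.
Result $1,887,680 exceeds the maximum of $900,000; bail is capped at $900,000.
$900,000 is at or above the $8,000 minimum.

$900,000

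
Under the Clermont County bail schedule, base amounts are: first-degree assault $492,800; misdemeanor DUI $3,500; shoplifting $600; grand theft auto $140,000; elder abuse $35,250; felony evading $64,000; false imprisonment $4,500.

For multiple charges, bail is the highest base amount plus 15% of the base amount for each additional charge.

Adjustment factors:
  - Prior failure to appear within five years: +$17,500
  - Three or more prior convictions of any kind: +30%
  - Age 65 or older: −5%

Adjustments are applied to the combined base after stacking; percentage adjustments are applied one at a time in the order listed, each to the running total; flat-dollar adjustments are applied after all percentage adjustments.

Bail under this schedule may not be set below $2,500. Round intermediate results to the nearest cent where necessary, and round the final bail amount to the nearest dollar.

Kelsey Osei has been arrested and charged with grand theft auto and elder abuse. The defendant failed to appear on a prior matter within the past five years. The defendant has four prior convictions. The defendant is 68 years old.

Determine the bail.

Base amounts from the schedule: grand theft auto $140,000; elder abuse $35,250.
Stacking rule: highest base plus 15% of each additional charge. Highest is grand theft auto at $140,000. Additional: $35,250 × 15% = $5,287.50. Combined base = $140,000 + $5,287.50 = $145,287.50.
Three or more prior convictions of any kind (+30%): $145,287.50 × 1.3 = $188,873.75.
Age 65 or older (−5%): $188,873.75 × 0.95 = $179,430.06.
Prior failure to appear within five years (+$17,500 flat): $179,430.06 + $17,500 = $196,930.06.
$196,930.06 is at or above the $2,500 minimum.
Rounded to the nearest dollar: $196,930.

$196,930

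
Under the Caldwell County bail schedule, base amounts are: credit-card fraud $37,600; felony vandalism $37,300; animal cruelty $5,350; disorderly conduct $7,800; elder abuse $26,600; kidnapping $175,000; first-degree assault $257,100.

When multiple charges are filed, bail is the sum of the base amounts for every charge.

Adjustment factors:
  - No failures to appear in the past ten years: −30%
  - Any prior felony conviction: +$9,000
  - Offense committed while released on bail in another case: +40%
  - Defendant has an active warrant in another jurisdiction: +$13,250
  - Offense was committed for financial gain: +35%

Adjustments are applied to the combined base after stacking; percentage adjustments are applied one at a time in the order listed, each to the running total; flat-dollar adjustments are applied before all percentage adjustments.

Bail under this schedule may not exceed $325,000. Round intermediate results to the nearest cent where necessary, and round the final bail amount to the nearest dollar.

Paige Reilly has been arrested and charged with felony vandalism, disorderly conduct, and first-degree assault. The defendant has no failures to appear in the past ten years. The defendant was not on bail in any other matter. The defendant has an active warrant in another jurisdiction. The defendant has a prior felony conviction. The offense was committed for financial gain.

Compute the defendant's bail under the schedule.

Base amounts from the schedule: felony vandalism $37,300; disorderly conduct $7,800; first-degree assault $257,100.
Stacking rule: sum of all bases. $37,300 + $7,800 + $257,100 = $302,200.
Any prior felony conviction (+$9,000 flat): $302,200 + $9,000 = $311,200.
Defendant has an active warrant in another jurisdiction (+$13,250 flat): $311,200 + $13,250 = $324,450.
No failures to appear in the past ten years (−30%): $324,450 × 0.7 = $227,115.
Offense was committed for financial gain (+35%): $227,115 × 1.35 = $306,605.25.
$306,605.25 is within the $325,000 maximum.
Rounded to the nearest dollar: $306,605.

$306,605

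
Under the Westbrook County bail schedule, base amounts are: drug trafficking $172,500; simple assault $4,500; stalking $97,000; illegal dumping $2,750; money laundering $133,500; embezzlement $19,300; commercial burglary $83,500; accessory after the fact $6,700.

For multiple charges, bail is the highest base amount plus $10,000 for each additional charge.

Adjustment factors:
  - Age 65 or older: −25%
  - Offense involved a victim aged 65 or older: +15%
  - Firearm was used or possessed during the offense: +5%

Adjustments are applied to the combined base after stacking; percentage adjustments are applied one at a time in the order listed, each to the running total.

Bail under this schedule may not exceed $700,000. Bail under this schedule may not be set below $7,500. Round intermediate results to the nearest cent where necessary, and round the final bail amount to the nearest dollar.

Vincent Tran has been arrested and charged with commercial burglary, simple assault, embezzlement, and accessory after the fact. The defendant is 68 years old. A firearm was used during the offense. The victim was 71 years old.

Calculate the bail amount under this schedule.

Base amounts from the schedule: commercial burglary $83,500; simple assault $4,500; embezzlement $19,300; accessory after the fact $6,700.
Stacking rule: highest base plus $10,000 per additional charge. Highest is commercial burglary at $83,500; 3 additional charges → +$30,000. Combined base = $113,500.
Age 65 or older (−25%): $113,500 × 0.75 = $85,125.
Offense involved a victim aged 65 or older (+15%): $85,125 × 1.15 = $97,893.75.
Firearm was used or possessed during the offense (+5%): $97,893.75 × 1.05 = $102,788.44.
$102,788.44 is within the $700,000 maximum.
$102,788.44 is at or above the $7,500 minimum.
Rounded to the nearest dollar: $102,788.

$102,788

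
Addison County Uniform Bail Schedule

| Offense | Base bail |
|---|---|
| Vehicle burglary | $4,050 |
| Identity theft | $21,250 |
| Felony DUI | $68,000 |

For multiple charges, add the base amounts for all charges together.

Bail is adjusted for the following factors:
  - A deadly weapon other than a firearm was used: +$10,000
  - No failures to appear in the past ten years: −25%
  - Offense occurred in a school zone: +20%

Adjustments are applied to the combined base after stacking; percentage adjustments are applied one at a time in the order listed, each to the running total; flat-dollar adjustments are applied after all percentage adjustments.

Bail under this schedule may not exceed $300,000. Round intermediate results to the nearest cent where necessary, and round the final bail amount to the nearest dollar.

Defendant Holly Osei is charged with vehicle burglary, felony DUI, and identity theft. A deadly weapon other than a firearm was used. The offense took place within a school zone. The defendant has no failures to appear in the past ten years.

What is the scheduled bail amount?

Base amounts from the schedule: vehicle burglary $4,050; felony DUI $68,000; identity theft $21,250.
Stacking rule: sum of all bases. $4,050 + $68,000 + $21,250 = $93,300.
No failures to appear in the past ten years (−25%): $93,300 × 0.75 = $69,975.
Offense occurred in a school zone (+20%): $69,975 × 1.2 = $83,970.
A deadly weapon other than a firearm was used (+$10,000 flat): $83,970 + $10,000 = $93,970.
$93,970 is within the $300,000 maximum.

$93,970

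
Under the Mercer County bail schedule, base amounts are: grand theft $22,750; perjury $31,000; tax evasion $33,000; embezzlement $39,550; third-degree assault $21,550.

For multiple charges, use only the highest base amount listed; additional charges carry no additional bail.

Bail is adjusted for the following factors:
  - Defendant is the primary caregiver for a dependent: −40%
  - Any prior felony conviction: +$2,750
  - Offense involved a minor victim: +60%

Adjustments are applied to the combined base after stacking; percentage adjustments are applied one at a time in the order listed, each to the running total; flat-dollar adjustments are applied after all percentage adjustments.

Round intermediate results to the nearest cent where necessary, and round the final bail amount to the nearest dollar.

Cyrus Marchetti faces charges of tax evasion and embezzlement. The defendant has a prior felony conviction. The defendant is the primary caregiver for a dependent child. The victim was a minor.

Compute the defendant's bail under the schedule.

$40,718

Base amounts from the schedule: tax evasion $33,000; embezzlement $39,550.
Stacking rule: use the highest base only. Highest is embezzlement at $39,550. Combined base = $39,550.
Defendant is the primary caregiver for a dependent (−40%): $39,550 × 0.6 = $23,730.
Offense involved a minor victim (+60%): $23,730 × 1.6 = $37,968.
Any prior felony conviction (+$2,750 flat): $37,968 + $2,750 = $40,718.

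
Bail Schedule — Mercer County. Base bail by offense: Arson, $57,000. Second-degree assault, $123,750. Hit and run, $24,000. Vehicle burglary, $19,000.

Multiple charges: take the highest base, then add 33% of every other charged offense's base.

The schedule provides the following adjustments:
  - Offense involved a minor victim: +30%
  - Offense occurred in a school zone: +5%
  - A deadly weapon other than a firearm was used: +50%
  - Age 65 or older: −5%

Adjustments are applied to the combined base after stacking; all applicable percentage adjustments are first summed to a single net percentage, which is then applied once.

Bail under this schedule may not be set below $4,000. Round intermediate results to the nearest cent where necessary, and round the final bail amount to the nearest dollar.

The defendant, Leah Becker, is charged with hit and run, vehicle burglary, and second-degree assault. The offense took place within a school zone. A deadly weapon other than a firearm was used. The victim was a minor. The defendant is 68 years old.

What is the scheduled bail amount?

$248,292

Base amounts from the schedule: hit and run $24,000; vehicle burglary $19,000; second-degree assault $123,750.
Stacking rule: highest base plus 33% of each additional charge. Highest is second-degree assault at $123,750. Additional: $24,000 × 33% = $7,920; $19,000 × 33% = $6,270. Combined base = $123,750 + $14,190 = $137,940.
Net percentage adjustment: +30% +5% +50% −5% = +80%. $137,940 × 1.8 = $248,292.
$248,292 is at or above the $4,000 minimum.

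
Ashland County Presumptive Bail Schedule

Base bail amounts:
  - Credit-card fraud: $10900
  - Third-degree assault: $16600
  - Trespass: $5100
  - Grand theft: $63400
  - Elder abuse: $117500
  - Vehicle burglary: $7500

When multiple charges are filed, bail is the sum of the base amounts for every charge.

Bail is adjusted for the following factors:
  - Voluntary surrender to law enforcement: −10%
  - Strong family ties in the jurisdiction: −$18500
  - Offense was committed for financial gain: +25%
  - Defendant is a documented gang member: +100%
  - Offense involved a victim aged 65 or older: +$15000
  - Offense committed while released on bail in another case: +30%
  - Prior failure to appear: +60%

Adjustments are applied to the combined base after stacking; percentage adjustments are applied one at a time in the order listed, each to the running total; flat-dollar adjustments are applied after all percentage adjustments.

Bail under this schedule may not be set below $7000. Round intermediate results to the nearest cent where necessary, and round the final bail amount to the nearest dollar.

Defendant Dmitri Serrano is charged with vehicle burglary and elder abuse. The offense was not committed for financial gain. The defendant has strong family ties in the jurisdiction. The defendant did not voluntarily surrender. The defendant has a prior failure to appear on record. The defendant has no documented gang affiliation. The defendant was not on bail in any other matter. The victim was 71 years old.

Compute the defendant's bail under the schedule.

$196500

Base amounts from the schedule: vehicle burglary $7500; elder abuse $117500.
Stacking rule: sum of all bases. $7500 + $117500 = $125000.
Prior failure to appear (+60%): $125000 × 1.6 = $200000.
Strong family ties in the jurisdiction (−$18500 flat): $200000 − $18500 = $181500.
Offense involved a victim aged 65 or older (+$15000 flat): $181500 + $15000 = $196500.
$196500 is at or above the $7000 minimum.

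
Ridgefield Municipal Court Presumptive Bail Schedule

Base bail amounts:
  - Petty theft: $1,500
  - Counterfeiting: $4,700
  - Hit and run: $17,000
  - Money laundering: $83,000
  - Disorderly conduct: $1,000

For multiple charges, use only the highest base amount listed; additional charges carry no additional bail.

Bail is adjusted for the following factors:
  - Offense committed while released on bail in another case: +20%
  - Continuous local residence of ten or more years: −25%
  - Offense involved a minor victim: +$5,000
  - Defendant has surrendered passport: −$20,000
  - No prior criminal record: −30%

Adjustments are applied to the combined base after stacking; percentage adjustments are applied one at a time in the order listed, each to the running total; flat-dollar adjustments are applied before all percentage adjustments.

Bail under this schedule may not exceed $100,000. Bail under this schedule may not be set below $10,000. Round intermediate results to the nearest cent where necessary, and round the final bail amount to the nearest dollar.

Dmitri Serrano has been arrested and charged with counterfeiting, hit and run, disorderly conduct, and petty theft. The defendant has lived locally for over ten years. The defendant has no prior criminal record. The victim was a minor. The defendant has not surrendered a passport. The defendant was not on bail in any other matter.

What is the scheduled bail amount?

Base amounts from the schedule: counterfeiting $4,700; hit and run $17,000; disorderly conduct $1,000; petty theft $1,500.
Stacking rule: use the highest base only. Highest is hit and run at $17,000. Combined base = $17,000.
Offense involved a minor victim (+$5,000 flat): $17,000 + $5,000 = $22,000.
Continuous local residence of ten or more years (−25%): $22,000 × 0.75 = $16,500.
No prior criminal record (−30%): $16,500 × 0.7 = $11,550.
$11,550 is within the $100,000 maximum.
$11,550 is at or above the $10,000 minimum.

$11,550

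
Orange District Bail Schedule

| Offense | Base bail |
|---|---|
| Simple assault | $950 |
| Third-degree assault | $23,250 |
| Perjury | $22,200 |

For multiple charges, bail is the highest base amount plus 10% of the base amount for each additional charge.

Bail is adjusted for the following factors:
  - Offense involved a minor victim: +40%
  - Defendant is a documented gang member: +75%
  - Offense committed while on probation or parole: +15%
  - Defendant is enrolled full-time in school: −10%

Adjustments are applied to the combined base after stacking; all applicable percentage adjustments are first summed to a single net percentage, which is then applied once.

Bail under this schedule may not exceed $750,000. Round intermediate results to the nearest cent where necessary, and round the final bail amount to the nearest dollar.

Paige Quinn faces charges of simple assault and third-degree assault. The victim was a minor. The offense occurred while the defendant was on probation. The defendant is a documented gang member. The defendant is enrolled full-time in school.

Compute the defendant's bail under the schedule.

$51,359

Base amounts from the schedule: simple assault $950; third-degree assault $23,250.
Stacking rule: highest base plus 10% of each additional charge. Highest is third-degree assault at $23,250. Additional: $950 × 10% = $95. Combined base = $23,250 + $95 = $23,345.
Net percentage adjustment: +40% +75% +15% −10% = +120%. $23,345 × 2.2 = $51,359.
$51,359 is within the $750,000 maximum.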